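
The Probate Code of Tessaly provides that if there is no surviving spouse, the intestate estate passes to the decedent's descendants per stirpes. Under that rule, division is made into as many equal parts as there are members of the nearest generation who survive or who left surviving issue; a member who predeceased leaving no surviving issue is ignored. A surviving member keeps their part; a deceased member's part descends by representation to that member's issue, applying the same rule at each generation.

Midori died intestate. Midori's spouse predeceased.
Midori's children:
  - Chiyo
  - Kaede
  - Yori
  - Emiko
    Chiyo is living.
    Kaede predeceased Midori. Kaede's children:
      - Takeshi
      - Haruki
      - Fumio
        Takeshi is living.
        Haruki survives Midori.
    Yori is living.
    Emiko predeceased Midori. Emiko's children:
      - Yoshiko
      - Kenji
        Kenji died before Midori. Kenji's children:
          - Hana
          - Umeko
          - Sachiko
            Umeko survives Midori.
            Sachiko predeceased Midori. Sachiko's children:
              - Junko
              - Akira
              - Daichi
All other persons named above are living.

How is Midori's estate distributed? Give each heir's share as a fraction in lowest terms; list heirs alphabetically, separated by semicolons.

Akira 1/72; Chiyo 1/4; Daichi 1/72; Fumio 1/12; Hana 1/24; Haruki 1/12; Junko 1/72; Takeshi 1/12; Umeko 1/24; Yori 1/4; Yoshiko 1/8

There is no surviving spouse, so the entire estate passes to Midori's descendants per stirpes.
The estate is divided into 4 equal shares of 1/4 among Chiyo, Kaede, Yori, Emiko.
Chiyo is living and takes 1/4.
Kaede predeceased; the 1/4 allotted to Kaede's branch passes to Kaede's issue by representation.
The 1/4 is divided into 3 equal shares of 1/12 among Takeshi, Haruki, Fumio.
Takeshi is living and takes 1/12.
Haruki is living and takes 1/12.
Fumio is living and takes 1/12.
Yori is living and takes 1/4.
Emiko predeceased; the 1/4 allotted to Emiko's branch passes to Emiko's issue by representation.
The 1/4 is divided into 2 equal shares of 1/8 among Yoshiko, Kenji.
Yoshiko is living and takes 1/8.
Kenji predeceased; the 1/8 allotted to Kenji's branch passes to Kenji's issue by representation.
The 1/8 is divided into 3 equal shares of 1/24 among Hana, Umeko, Sachiko.
Hana is living and takes 1/24.
Umeko is living and takes 1/24.
Sachiko predeceased; the 1/24 allotted to Sachiko's branch passes to Sachiko's issue by representation.
The 1/24 is divided into 3 equal shares of 1/72 among Junko, Akira, Daichi.
Junko is living and takes 1/72.
Akira is living and takes 1/72.
Daichi is living and takes 1/72.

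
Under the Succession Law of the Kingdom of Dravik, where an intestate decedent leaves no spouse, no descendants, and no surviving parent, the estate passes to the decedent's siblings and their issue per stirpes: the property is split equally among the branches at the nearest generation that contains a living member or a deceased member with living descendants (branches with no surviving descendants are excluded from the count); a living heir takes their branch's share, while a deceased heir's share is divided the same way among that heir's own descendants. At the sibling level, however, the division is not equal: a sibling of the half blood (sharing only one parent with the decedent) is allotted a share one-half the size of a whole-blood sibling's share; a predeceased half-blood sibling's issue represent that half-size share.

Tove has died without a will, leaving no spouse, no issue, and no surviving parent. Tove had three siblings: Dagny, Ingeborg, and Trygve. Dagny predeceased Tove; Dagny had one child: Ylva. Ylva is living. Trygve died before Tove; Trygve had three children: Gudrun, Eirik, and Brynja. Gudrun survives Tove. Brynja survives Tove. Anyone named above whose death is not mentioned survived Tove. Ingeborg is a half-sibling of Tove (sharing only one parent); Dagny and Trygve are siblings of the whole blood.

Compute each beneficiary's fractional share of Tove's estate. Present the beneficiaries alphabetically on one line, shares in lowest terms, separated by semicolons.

Brynja 2/15; Eirik 2/15; Gudrun 2/15; Ingeborg 1/5; Ylva 2/5

No spouse, descendants, or parent survives, so the estate passes to Tove's siblings per stirpes.
Half-blood siblings count for one-half the weight of whole-blood siblings at the initial division.
Dividing 1 in proportion to weights (total weight 5/2): Dagny (weight 1) → 2/5; Ingeborg (weight 1/2) → 1/5; Trygve (weight 1) → 2/5.
Dagny predeceased; the 2/5 allotted to Dagny's branch passes to Dagny's issue by representation.
Ylva is the sole taker at this level and receives the full 2/5.
Ingeborg is living and takes 1/5.
Trygve predeceased; the 2/5 allotted to Trygve's branch passes to Trygve's issue by representation.
The 2/5 is divided into 3 equal shares of 2/15 among Gudrun, Eirik, Brynja.
Gudrun is living and takes 2/15.
Eirik is living and takes 2/15.
Brynja is living and takes 2/15.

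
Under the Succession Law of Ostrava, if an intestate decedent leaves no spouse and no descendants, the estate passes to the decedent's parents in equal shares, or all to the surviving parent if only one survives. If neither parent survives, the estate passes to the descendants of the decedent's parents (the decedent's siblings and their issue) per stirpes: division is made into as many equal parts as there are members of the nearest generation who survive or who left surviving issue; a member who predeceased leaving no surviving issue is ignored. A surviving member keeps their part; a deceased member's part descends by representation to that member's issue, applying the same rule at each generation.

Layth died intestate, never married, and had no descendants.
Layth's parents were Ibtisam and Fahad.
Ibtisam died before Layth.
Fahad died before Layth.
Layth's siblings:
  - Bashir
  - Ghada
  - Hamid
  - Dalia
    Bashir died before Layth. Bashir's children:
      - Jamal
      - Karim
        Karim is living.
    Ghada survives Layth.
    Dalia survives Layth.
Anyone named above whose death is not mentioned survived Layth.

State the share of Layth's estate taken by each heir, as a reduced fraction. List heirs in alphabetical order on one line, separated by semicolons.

Dalia 1/4; Ghada 1/4; Hamid 1/4; Jamal 1/8; Karim 1/8

Neither parent survives and there are no descendants, so the estate passes to Layth's siblings and their issue per stirpes.
The estate is divided into 4 equal shares of 1/4 among Bashir, Ghada, Hamid, Dalia.
Bashir predeceased; the 1/4 allotted to Bashir's branch passes to Bashir's issue by representation.
The 1/4 is divided into 2 equal shares of 1/8 among Jamal, Karim.
Jamal is living and takes 1/8.
Karim is living and takes 1/8.
Ghada is living and takes 1/4.
Hamid is living and takes 1/4.
Dalia is living and takes 1/4.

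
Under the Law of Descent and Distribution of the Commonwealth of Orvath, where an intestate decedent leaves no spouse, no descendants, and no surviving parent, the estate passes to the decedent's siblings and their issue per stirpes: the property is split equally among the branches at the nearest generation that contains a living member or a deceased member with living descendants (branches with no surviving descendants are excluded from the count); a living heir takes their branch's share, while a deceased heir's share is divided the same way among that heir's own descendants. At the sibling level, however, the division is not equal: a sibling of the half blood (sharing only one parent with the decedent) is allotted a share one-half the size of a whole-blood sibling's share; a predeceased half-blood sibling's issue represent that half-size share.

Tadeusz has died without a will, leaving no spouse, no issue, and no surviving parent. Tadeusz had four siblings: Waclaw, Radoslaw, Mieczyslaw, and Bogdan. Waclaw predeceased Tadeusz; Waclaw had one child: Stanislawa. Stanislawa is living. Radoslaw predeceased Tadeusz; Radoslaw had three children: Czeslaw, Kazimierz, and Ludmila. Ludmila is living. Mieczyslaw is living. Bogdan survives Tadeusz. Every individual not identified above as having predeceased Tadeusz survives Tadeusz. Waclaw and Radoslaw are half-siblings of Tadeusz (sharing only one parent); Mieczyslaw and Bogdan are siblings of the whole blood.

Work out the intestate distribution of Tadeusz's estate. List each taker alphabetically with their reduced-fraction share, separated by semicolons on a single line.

No spouse, descendants, or parent survives, so the estate passes to Tadeusz's siblings per stirpes.
Half-blood siblings count for one-half the weight of whole-blood siblings at the initial division.
Dividing 1 in proportion to weights (total weight 3): Waclaw (weight 1/2) → 1/6; Radoslaw (weight 1/2) → 1/6; Mieczyslaw (weight 1) → 1/3; Bogdan (weight 1) → 1/3.
Waclaw predeceased; the 1/6 allotted to Waclaw's branch passes to Waclaw's issue by representation.
Stanislawa is the sole taker at this level and receives the full 1/6.
Radoslaw predeceased; the 1/6 allotted to Radoslaw's branch passes to Radoslaw's issue by representation.
The 1/6 is divided into 3 equal shares of 1/18 among Czeslaw, Kazimierz, Ludmila.
Czeslaw is living and takes 1/18.
Kazimierz is living and takes 1/18.
Ludmila is living and takes 1/18.
Mieczyslaw is living and takes 1/3.
Bogdan is living and takes 1/3.

Bogdan 1/3; Czeslaw 1/18; Kazimierz 1/18; Ludmila 1/18; Mieczyslaw 1/3; Stanislawa 1/6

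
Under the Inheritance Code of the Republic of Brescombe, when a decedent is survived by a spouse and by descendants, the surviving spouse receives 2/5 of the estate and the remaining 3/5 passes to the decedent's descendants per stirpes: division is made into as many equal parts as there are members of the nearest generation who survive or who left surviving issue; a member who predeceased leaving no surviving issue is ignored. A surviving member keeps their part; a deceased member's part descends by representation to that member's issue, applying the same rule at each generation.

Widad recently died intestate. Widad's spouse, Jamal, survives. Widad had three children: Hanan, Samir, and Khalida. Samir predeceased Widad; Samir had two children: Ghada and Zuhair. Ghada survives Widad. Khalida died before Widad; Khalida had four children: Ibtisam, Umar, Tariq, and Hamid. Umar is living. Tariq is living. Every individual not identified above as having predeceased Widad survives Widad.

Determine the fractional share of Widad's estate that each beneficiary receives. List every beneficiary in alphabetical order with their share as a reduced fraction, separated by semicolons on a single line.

Ghada 1/10; Hamid 1/20; Hanan 1/5; Ibtisam 1/20; Jamal 2/5; Tariq 1/20; Umar 1/20; Zuhair 1/10

Jamal, as surviving spouse, takes 2/5.
The remaining 3/5 passes to Widad's descendants per stirpes.
The 3/5 is divided into 3 equal shares of 1/5 among Hanan, Samir, Khalida.
Hanan is living and takes 1/5.
Samir predeceased; the 1/5 allotted to Samir's branch passes to Samir's issue by representation.
The 1/5 is divided into 2 equal shares of 1/10 among Ghada, Zuhair.
Ghada is living and takes 1/10.
Zuhair is living and takes 1/10.
Khalida predeceased; the 1/5 allotted to Khalida's branch passes to Khalida's issue by representation.
The 1/5 is divided into 4 equal shares of 1/20 among Ibtisam, Umar, Tariq, Hamid.
Ibtisam is living and takes 1/20.
Umar is living and takes 1/20.
Tariq is living and takes 1/20.
Hamid is living and takes 1/20.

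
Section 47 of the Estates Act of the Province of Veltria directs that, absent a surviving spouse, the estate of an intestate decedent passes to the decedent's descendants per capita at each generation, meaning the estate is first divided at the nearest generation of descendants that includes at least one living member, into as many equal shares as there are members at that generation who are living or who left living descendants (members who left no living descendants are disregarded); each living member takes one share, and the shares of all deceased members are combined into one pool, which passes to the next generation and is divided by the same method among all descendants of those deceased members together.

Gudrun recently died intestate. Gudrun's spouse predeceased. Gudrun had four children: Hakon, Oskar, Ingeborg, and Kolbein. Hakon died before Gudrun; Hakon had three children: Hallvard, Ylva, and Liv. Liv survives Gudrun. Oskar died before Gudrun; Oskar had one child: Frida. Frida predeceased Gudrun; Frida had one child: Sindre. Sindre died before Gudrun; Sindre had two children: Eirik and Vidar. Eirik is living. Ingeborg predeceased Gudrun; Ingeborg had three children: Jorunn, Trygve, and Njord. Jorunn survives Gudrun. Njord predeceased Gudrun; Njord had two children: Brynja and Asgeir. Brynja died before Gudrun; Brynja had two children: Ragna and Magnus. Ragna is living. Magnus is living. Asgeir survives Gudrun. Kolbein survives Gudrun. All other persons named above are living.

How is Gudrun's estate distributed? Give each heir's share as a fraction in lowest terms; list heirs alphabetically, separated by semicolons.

There is no surviving spouse, so the entire estate passes to Gudrun's descendants per capita at each generation.
At generation 1 (Hakon, Oskar, Ingeborg, Kolbein) there are 4 shares of (1)/4 = 1/4 each.
Living: Kolbein — each takes 1/4.
Deceased: Hakon, Oskar, and Ingeborg. Their combined 3/4 is pooled and carried to generation 2.
At generation 2 (Hallvard, Ylva, Liv, Frida, Jorunn, Trygve, Njord) there are 7 shares of (3/4)/7 = 3/28 each.
Living: Hallvard, Ylva, Liv, Jorunn, and Trygve — each takes 3/28.
Deceased: Frida and Njord. Their combined 3/14 is pooled and carried to generation 3.
At generation 3 (Sindre, Brynja, Asgeir) there are 3 shares of (3/14)/3 = 1/14 each.
Living: Asgeir — each takes 1/14.
Deceased: Sindre and Brynja. Their combined 1/7 is pooled and carried to generation 4.
At generation 4 (Eirik, Vidar, Ragna, Magnus) there are 4 shares of (1/7)/4 = 1/28 each.
Living: Eirik, Vidar, Ragna, and Magnus — each takes 1/28.

Asgeir 1/14; Eirik 1/28; Hallvard 3/28; Jorunn 3/28; Kolbein 1/4; Liv 3/28; Magnus 1/28; Ragna 1/28; Trygve 3/28; Vidar 1/28; Ylva 3/28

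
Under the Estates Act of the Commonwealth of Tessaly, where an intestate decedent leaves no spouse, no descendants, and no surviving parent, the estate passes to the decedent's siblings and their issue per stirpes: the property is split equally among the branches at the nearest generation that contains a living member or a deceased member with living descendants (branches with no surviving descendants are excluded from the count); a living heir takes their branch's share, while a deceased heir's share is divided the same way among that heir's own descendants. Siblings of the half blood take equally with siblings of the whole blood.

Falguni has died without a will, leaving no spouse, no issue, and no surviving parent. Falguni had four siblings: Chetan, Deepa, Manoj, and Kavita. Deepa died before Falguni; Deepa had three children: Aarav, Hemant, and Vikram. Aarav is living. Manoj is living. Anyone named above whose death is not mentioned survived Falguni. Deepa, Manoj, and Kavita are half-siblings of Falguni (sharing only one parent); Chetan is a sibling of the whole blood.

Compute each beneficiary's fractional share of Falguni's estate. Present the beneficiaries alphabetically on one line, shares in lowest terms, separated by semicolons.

Aarav 1/12; Chetan 1/4; Hemant 1/12; Kavita 1/4; Manoj 1/4; Vikram 1/12

No spouse, descendants, or parent survives, so the estate passes to Falguni's siblings per stirpes.
Half-blood and whole-blood siblings take equally under the stated rule.
The estate is divided into 4 equal shares of 1/4 among Chetan, Deepa, Manoj, Kavita.
Chetan is living and takes 1/4.
Deepa predeceased; the 1/4 allotted to Deepa's branch passes to Deepa's issue by representation.
The 1/4 is divided into 3 equal shares of 1/12 among Aarav, Hemant, Vikram.
Aarav is living and takes 1/12.
Hemant is living and takes 1/12.
Vikram is living and takes 1/12.
Manoj is living and takes 1/4.
Kavita is living and takes 1/4.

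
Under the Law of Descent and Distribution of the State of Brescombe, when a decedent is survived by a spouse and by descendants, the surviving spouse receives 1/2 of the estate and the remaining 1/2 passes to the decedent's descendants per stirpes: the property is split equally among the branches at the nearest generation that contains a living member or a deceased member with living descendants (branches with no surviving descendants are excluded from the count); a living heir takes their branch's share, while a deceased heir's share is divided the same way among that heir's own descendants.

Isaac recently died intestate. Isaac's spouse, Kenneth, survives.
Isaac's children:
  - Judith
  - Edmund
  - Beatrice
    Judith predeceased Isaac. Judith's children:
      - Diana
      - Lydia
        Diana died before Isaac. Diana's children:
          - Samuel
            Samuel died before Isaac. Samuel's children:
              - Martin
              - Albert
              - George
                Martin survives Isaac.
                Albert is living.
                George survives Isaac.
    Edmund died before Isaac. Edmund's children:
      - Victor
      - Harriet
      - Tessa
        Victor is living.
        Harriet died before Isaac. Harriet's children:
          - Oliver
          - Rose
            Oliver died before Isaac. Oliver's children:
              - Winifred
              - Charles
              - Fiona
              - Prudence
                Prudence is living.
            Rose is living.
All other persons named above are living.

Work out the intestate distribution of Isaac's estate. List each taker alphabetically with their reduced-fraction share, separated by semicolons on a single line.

Kenneth, as surviving spouse, takes 1/2.
The remaining 1/2 passes to Isaac's descendants per stirpes.
The 1/2 is divided into 3 equal shares of 1/6 among Judith, Edmund, Beatrice.
Judith predeceased; the 1/6 allotted to Judith's branch passes to Judith's issue by representation.
The 1/6 is divided into 2 equal shares of 1/12 among Diana, Lydia.
Diana predeceased; the 1/12 allotted to Diana's branch passes to Diana's issue by representation.
Samuel's line is the sole branch at this level, so the full 1/12 passes to Samuel's issue by representation.
The 1/12 is divided into 3 equal shares of 1/36 among Martin, Albert, George.
Martin is living and takes 1/36.
Albert is living and takes 1/36.
George is living and takes 1/36.
Lydia is living and takes 1/12.
Edmund predeceased; the 1/6 allotted to Edmund's branch passes to Edmund's issue by representation.
The 1/6 is divided into 3 equal shares of 1/18 among Victor, Harriet, Tessa.
Victor is living and takes 1/18.
Harriet predeceased; the 1/18 allotted to Harriet's branch passes to Harriet's issue by representation.
The 1/18 is divided into 2 equal shares of 1/36 among Oliver, Rose.
Oliver predeceased; the 1/36 allotted to Oliver's branch passes to Oliver's issue by representation.
The 1/36 is divided into 4 equal shares of 1/144 among Winifred, Charles, Fiona, Prudence.
Winifred is living and takes 1/144.
Charles is living and takes 1/144.
Fiona is living and takes 1/144.
Prudence is living and takes 1/144.
Rose is living and takes 1/36.
Tessa is living and takes 1/18.
Beatrice is living and takes 1/6.

Albert 1/36; Beatrice 1/6; Charles 1/144; Fiona 1/144; George 1/36; Kenneth 1/2; Lydia 1/12; Martin 1/36; Prudence 1/144; Rose 1/36; Tessa 1/18; Victor 1/18; Winifred 1/144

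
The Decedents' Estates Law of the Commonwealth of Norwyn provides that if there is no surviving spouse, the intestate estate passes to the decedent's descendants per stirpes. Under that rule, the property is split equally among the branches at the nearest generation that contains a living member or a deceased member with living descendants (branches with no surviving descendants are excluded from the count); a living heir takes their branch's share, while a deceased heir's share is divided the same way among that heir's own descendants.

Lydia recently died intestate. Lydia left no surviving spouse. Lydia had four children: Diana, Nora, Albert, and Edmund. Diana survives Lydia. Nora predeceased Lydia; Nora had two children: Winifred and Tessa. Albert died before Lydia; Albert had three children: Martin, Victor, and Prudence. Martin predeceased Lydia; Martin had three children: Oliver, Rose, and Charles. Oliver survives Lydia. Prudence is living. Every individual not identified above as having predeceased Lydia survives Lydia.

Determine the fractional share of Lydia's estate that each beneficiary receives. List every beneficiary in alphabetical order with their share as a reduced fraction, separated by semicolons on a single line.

Charles 1/36; Diana 1/4; Edmund 1/4; Oliver 1/36; Prudence 1/12; Rose 1/36; Tessa 1/8; Victor 1/12; Winifred 1/8

There is no surviving spouse, so the entire estate passes to Lydia's descendants per stirpes.
The estate is divided into 4 equal shares of 1/4 among Diana, Nora, Albert, Edmund.
Diana is living and takes 1/4.
Nora predeceased; the 1/4 allotted to Nora's branch passes to Nora's issue by representation.
The 1/4 is divided into 2 equal shares of 1/8 among Winifred, Tessa.
Winifred is living and takes 1/8.
Tessa is living and takes 1/8.
Albert predeceased; the 1/4 allotted to Albert's branch passes to Albert's issue by representation.
The 1/4 is divided into 3 equal shares of 1/12 among Martin, Victor, Prudence.
Martin predeceased; the 1/12 allotted to Martin's branch passes to Martin's issue by representation.
The 1/12 is divided into 3 equal shares of 1/36 among Oliver, Rose, Charles.
Oliver is living and takes 1/36.
Rose is living and takes 1/36.
Charles is living and takes 1/36.
Victor is living and takes 1/12.
Prudence is living and takes 1/12.
Edmund is living and takes 1/4.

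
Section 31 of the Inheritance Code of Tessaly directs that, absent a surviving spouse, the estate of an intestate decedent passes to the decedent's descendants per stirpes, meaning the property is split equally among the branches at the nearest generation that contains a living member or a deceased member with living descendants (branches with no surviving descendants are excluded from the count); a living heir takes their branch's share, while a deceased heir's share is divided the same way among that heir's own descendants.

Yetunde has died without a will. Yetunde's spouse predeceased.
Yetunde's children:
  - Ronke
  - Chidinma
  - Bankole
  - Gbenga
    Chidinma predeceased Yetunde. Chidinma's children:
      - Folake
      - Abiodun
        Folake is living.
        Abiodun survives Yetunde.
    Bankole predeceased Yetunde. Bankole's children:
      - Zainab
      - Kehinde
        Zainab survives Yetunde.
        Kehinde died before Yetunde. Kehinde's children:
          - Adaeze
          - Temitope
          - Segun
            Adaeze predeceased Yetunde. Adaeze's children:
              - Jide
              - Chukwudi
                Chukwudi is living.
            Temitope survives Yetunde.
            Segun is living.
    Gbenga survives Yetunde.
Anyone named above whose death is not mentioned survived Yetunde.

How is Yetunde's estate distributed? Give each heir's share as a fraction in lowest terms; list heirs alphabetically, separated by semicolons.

There is no surviving spouse, so the entire estate passes to Yetunde's descendants per stirpes.
The estate is divided into 4 equal shares of 1/4 among Ronke, Chidinma, Bankole, Gbenga.
Ronke is living and takes 1/4.
Chidinma predeceased; the 1/4 allotted to Chidinma's branch passes to Chidinma's issue by representation.
The 1/4 is divided into 2 equal shares of 1/8 among Folake, Abiodun.
Folake is living and takes 1/8.
Abiodun is living and takes 1/8.
Bankole predeceased; the 1/4 allotted to Bankole's branch passes to Bankole's issue by representation.
The 1/4 is divided into 2 equal shares of 1/8 among Zainab, Kehinde.
Zainab is living and takes 1/8.
Kehinde predeceased; the 1/8 allotted to Kehinde's branch passes to Kehinde's issue by representation.
The 1/8 is divided into 3 equal shares of 1/24 among Adaeze, Temitope, Segun.
Adaeze predeceased; the 1/24 allotted to Adaeze's branch passes to Adaeze's issue by representation.
The 1/24 is divided into 2 equal shares of 1/48 among Jide, Chukwudi.
Jide is living and takes 1/48.
Chukwudi is living and takes 1/48.
Temitope is living and takes 1/24.
Segun is living and takes 1/24.
Gbenga is living and takes 1/4.

Abiodun 1/8; Chukwudi 1/48; Folake 1/8; Gbenga 1/4; Jide 1/48; Ronke 1/4; Segun 1/24; Temitope 1/24; Zainab 1/8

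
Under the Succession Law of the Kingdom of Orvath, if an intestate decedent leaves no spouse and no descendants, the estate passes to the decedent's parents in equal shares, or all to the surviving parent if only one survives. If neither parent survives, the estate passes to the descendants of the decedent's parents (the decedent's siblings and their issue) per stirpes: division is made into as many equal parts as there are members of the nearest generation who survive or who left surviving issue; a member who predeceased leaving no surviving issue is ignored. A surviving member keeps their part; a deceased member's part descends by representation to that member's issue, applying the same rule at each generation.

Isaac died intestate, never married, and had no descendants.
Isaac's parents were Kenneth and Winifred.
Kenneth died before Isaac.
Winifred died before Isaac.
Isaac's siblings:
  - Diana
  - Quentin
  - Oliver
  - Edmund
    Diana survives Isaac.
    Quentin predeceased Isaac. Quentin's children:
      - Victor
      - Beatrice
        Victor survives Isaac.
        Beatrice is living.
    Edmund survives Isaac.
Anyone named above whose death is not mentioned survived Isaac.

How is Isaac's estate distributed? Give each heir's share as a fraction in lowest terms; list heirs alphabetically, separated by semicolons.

Beatrice 1/8; Diana 1/4; Edmund 1/4; Oliver 1/4; Victor 1/8

Neither parent survives and there are no descendants, so the estate passes to Isaac's siblings and their issue per stirpes.
The estate is divided into 4 equal shares of 1/4 among Diana, Quentin, Oliver, Edmund.
Diana is living and takes 1/4.
Quentin predeceased; the 1/4 allotted to Quentin's branch passes to Quentin's issue by representation.
The 1/4 is divided into 2 equal shares of 1/8 among Victor, Beatrice.
Victor is living and takes 1/8.
Beatrice is living and takes 1/8.
Oliver is living and takes 1/4.
Edmund is living and takes 1/4.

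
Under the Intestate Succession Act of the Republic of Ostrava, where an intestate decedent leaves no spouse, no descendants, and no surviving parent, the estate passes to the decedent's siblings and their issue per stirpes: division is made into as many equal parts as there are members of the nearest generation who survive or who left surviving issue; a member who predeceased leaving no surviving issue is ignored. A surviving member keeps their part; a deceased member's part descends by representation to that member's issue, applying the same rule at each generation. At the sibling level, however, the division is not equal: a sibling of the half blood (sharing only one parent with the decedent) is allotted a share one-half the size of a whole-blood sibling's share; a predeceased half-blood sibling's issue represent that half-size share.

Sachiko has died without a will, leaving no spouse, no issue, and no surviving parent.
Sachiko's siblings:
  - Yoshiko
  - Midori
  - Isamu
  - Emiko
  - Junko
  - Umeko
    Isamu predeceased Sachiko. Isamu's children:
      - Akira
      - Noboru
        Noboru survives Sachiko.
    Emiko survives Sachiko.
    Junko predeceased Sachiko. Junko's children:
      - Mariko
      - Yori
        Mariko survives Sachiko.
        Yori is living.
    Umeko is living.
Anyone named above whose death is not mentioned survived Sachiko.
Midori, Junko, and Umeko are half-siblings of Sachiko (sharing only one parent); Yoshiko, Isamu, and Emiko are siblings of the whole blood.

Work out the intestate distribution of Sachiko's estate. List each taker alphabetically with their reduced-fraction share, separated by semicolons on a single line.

Akira 1/9; Emiko 2/9; Mariko 1/18; Midori 1/9; Noboru 1/9; Umeko 1/9; Yori 1/18; Yoshiko 2/9

No spouse, descendants, or parent survives, so the estate passes to Sachiko's siblings per stirpes.
Half-blood siblings count for one-half the weight of whole-blood siblings at the initial division.
Dividing 1 in proportion to weights (total weight 9/2): Yoshiko (weight 1) → 2/9; Midori (weight 1/2) → 1/9; Isamu (weight 1) → 2/9; Emiko (weight 1) → 2/9; Junko (weight 1/2) → 1/9; Umeko (weight 1/2) → 1/9.
Yoshiko is living and takes 2/9.
Midori is living and takes 1/9.
Isamu predeceased; the 2/9 allotted to Isamu's branch passes to Isamu's issue by representation.
The 2/9 is divided into 2 equal shares of 1/9 among Akira, Noboru.
Akira is living and takes 1/9.
Noboru is living and takes 1/9.
Emiko is living and takes 2/9.
Junko predeceased; the 1/9 allotted to Junko's branch passes to Junko's issue by representation.
The 1/9 is divided into 2 equal shares of 1/18 among Mariko, Yori.
Mariko is living and takes 1/18.
Yori is living and takes 1/18.
Umeko is living and takes 1/9.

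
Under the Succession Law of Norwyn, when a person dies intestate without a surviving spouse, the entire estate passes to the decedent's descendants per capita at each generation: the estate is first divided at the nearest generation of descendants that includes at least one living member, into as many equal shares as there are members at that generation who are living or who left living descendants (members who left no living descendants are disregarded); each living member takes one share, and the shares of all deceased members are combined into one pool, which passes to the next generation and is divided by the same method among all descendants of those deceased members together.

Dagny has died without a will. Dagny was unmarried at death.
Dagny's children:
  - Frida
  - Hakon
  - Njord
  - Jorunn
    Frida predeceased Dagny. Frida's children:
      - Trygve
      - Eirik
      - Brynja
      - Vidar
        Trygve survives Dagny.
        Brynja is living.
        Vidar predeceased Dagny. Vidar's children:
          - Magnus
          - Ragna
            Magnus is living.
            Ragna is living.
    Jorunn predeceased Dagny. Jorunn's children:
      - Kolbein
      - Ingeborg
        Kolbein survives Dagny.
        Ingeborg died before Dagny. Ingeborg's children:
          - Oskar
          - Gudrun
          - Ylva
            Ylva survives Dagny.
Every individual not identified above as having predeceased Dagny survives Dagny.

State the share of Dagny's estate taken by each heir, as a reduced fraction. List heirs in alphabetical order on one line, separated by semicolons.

Brynja 1/12; Eirik 1/12; Gudrun 1/30; Hakon 1/4; Kolbein 1/12; Magnus 1/30; Njord 1/4; Oskar 1/30; Ragna 1/30; Trygve 1/12; Ylva 1/30

There is no surviving spouse, so the entire estate passes to Dagny's descendants per capita at each generation.
At generation 1 (Frida, Hakon, Njord, Jorunn) there are 4 shares of (1)/4 = 1/4 each.
Living: Hakon and Njord — each takes 1/4.
Deceased: Frida and Jorunn. Their combined 1/2 is pooled and carried to generation 2.
At generation 2 (Trygve, Eirik, Brynja, Vidar, Kolbein, Ingeborg) there are 6 shares of (1/2)/6 = 1/12 each.
Living: Trygve, Eirik, Brynja, and Kolbein — each takes 1/12.
Deceased: Vidar and Ingeborg. Their combined 1/6 is pooled and carried to generation 3.
At generation 3 (Magnus, Ragna, Oskar, Gudrun, Ylva) there are 5 shares of (1/6)/5 = 1/30 each.
Living: Magnus, Ragna, Oskar, Gudrun, and Ylva — each takes 1/30.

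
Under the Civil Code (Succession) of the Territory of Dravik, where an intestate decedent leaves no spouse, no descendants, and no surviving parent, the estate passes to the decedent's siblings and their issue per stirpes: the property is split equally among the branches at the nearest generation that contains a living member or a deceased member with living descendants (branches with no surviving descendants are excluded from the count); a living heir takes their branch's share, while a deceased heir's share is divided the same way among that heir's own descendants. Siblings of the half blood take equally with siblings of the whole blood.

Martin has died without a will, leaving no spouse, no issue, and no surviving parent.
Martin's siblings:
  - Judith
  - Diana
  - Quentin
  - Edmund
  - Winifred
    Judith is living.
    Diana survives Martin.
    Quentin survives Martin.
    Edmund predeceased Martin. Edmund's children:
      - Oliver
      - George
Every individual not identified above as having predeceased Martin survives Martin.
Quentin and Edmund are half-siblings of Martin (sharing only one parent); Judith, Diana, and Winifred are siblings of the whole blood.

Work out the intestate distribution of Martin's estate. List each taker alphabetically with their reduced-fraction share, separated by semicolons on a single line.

Diana 1/5; George 1/10; Judith 1/5; Oliver 1/10; Quentin 1/5; Winifred 1/5

No spouse, descendants, or parent survives, so the estate passes to Martin's siblings per stirpes.
Half-blood and whole-blood siblings take equally under the stated rule.
The estate is divided into 5 equal shares of 1/5 among Judith, Diana, Quentin, Edmund, Winifred.
Judith is living and takes 1/5.
Diana is living and takes 1/5.
Quentin is living and takes 1/5.
Edmund predeceased; the 1/5 allotted to Edmund's branch passes to Edmund's issue by representation.
The 1/5 is divided into 2 equal shares of 1/10 among Oliver, George.
Oliver is living and takes 1/10.
George is living and takes 1/10.
Winifred is living and takes 1/5.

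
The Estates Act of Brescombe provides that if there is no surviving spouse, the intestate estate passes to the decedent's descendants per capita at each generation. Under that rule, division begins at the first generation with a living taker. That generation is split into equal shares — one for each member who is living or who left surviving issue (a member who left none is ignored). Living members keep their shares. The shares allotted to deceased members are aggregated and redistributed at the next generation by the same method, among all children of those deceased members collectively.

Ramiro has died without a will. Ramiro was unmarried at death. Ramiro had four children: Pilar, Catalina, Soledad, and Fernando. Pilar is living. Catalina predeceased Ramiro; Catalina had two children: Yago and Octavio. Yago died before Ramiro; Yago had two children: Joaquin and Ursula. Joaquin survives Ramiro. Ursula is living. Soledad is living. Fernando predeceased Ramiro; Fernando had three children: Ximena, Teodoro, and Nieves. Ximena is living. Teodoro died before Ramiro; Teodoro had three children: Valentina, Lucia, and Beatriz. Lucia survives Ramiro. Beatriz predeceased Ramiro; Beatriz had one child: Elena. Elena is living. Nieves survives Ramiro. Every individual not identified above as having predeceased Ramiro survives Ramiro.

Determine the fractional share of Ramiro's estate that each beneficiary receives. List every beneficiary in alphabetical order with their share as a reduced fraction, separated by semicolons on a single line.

There is no surviving spouse, so the entire estate passes to Ramiro's descendants per capita at each generation.
At generation 1 (Pilar, Catalina, Soledad, Fernando) there are 4 shares of (1)/4 = 1/4 each.
Living: Pilar and Soledad — each takes 1/4.
Deceased: Catalina and Fernando. Their combined 1/2 is pooled and carried to generation 2.
At generation 2 (Yago, Octavio, Ximena, Teodoro, Nieves) there are 5 shares of (1/2)/5 = 1/10 each.
Living: Octavio, Ximena, and Nieves — each takes 1/10.
Deceased: Yago and Teodoro. Their combined 1/5 is pooled and carried to generation 3.
At generation 3 (Joaquin, Ursula, Valentina, Lucia, Beatriz) there are 5 shares of (1/5)/5 = 1/25 each.
Living: Joaquin, Ursula, Valentina, and Lucia — each takes 1/25.
Deceased: Beatriz. That 1/25 share is carried to generation 4.
At generation 4 (Elena) there are 1 shares of (1/25)/1 = 1/25 each.
Living: Elena — each takes 1/25.

Elena 1/25; Joaquin 1/25; Lucia 1/25; Nieves 1/10; Octavio 1/10; Pilar 1/4; Soledad 1/4; Ursula 1/25; Valentina 1/25; Ximena 1/10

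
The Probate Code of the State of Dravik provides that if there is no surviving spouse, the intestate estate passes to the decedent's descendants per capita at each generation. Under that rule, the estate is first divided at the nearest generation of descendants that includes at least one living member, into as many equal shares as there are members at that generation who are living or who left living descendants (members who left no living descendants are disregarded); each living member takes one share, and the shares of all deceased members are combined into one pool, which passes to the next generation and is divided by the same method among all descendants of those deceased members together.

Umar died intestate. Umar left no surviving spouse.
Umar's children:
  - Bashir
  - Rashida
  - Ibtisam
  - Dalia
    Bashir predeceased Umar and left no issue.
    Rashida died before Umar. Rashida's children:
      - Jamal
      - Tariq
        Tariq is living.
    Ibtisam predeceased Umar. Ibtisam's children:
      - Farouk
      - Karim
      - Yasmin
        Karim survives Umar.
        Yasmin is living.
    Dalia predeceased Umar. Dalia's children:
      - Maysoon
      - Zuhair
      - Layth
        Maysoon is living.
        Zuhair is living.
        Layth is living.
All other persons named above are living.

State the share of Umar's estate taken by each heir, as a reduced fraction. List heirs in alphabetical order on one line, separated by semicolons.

Farouk 1/8; Jamal 1/8; Karim 1/8; Layth 1/8; Maysoon 1/8; Tariq 1/8; Yasmin 1/8; Zuhair 1/8

There is no surviving spouse, so the entire estate passes to Umar's descendants per capita at each generation.
No one at generation 1 (Rashida, Ibtisam, Dalia) is living; moving to the next generation.
At generation 2 (Jamal, Tariq, Farouk, Karim, Yasmin, Maysoon, Zuhair, Layth) there are 8 shares of (1)/8 = 1/8 each.
Living: Jamal, Tariq, Farouk, Karim, Yasmin, Maysoon, Zuhair, and Layth — each takes 1/8.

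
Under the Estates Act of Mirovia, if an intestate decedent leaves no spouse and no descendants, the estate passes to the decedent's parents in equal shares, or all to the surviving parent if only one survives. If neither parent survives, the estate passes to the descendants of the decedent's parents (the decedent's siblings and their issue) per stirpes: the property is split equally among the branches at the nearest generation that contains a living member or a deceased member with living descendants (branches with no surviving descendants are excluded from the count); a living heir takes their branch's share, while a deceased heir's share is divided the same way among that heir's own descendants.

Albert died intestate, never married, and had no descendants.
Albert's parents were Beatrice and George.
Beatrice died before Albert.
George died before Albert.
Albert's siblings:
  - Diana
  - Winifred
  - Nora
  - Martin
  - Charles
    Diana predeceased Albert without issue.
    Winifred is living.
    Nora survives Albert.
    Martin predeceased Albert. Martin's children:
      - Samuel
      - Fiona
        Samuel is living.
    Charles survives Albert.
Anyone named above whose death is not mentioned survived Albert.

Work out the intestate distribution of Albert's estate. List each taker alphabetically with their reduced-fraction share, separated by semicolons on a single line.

Neither parent survives and there are no descendants, so the estate passes to Albert's siblings and their issue per stirpes.
Diana left no surviving issue, so that branch lapses and is disregarded.
The estate is divided into 4 equal shares of 1/4 among Winifred, Nora, Martin, Charles.
Winifred is living and takes 1/4.
Nora is living and takes 1/4.
Martin predeceased; the 1/4 allotted to Martin's branch passes to Martin's issue by representation.
The 1/4 is divided into 2 equal shares of 1/8 among Samuel, Fiona.
Samuel is living and takes 1/8.
Fiona is living and takes 1/8.
Charles is living and takes 1/4.

Charles 1/4; Fiona 1/8; Nora 1/4; Samuel 1/8; Winifred 1/4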